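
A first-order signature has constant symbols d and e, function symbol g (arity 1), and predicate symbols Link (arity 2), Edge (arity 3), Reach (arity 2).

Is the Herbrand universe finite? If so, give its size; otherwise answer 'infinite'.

infinite

The signature has at least one function symbol (g, arity 1) and at least one constant (d).
Iterating g gives infinitely many distinct ground terms: d, g(d), g(g(d)), ...
So the Herbrand universe is infinite.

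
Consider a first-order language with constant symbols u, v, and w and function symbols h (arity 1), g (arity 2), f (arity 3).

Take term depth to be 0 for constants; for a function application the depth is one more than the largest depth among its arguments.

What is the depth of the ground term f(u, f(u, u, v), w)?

2

depth(f(u, u, v)) = 1 + max(0, 0, 0) = 1
depth(f(u, f(u, u, v), w)) = 1 + max(0, 1, 0) = 2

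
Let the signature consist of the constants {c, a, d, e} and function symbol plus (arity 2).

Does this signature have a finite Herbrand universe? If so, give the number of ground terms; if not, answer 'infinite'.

infinite

The signature has at least one function symbol (plus, arity 2) and at least one constant (c).
Iterating plus gives infinitely many distinct ground terms: c, plus(c, c), plus(plus(c, c), plus(c, c)), ...
So the Herbrand universe is infinite.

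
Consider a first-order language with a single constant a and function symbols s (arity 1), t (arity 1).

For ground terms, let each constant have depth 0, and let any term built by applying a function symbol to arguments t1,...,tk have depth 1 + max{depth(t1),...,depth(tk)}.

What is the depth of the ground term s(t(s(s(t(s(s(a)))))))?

7

depth(s(a)) = 1 + depth(a) = 1 + 0 = 1
depth(s(s(a))) = 1 + depth(s(a)) = 1 + 1 = 2
depth(t(s(s(a)))) = 1 + depth(s(s(a))) = 1 + 2 = 3
depth(s(t(s(s(a))))) = 1 + depth(t(s(s(a)))) = 1 + 3 = 4
depth(s(s(t(s(s(a)))))) = 1 + depth(s(t(s(s(a))))) = 1 + 4 = 5
depth(t(s(s(t(s(s(a))))))) = 1 + depth(s(s(t(s(s(a)))))) = 1 + 5 = 6
depth(s(t(s(s(t(s(s(a)))))))) = 1 + depth(t(s(s(t(s(s(a))))))) = 1 + 6 = 7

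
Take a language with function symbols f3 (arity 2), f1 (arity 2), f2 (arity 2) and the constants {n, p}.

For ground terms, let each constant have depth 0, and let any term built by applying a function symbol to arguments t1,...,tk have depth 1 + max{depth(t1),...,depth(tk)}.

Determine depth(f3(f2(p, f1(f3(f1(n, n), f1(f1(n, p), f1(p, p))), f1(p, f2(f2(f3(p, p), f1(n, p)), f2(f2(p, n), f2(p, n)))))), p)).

7

depth(f1(n, n)) = 1 + max(0, 0) = 1
depth(f1(n, p)) = 1 + max(0, 0) = 1
depth(f1(p, p)) = 1 + max(0, 0) = 1
depth(f1(f1(n, p), f1(p, p))) = 1 + max(1, 1) = 2
depth(f3(f1(n, n), f1(f1(n, p), f1(p, p)))) = 1 + max(1, 2) = 3
depth(f3(p, p)) = 1 + max(0, 0) = 1
depth(f2(f3(p, p), f1(n, p))) = 1 + max(1, 1) = 2
depth(f2(p, n)) = 1 + max(0, 0) = 1
depth(f2(f2(p, n), f2(p, n))) = 1 + max(1, 1) = 2
depth(f2(f2(f3(p, p), f1(n, p)), f2(f2(p, n), f2(p, n)))) = 1 + max(2, 2) = 3
depth(f1(p, f2(f2(f3(p, p), f1(n, p)), f2(f2(p, n), f2(p, n))))) = 1 + max(0, 3) = 4
depth(f1(f3(f1(n, n), f1(f1(n, p), f1(p, p))), f1(p, f2(f2(f3(p, p), f1(n, p)), f2(f2(p, n), f2(p, n)))))) = 1 + max(3, 4) = 5
depth(f2(p, f1(f3(f1(n, n), f1(f1(n, p), f1(p, p))), f1(p, f2(f2(f3(p, p), f1(n, p)), f2(f2(p, n), f2(p, n))))))) = 1 + max(0, 5) = 6
depth(f3(f2(p, f1(f3(f1(n, n), f1(f1(n, p), f1(p, p))), f1(p, f2(f2(f3(p, p), f1(n, p)), f2(f2(p, n), f2(p, n)))))), p)) = 1 + max(6, 0) = 7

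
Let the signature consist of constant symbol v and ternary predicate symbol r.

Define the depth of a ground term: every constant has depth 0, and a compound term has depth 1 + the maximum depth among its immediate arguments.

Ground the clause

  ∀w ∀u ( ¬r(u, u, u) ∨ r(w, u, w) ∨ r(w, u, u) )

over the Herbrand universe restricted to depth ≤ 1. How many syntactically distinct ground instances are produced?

Ground terms of depth ≤ 1:
  With no function symbols every ground term is a constant, so there is exactly 1 ground term at every depth bound.
  N_0 = 1
  N_1 = 1
  Explicitly: v.
So there is exactly 1 ground term available for substitution.
There are 2 variables to instantiate (w, u), each occurring in at least one literal, so different choices give different ground instances.
Number of ground instances = 1^2 = 1.

1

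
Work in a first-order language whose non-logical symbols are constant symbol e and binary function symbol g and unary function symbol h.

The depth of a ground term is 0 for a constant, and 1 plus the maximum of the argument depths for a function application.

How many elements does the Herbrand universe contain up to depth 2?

Write N_k for the number of ground terms of depth ≤ k. A term of depth ≤ k is either a constant or a function symbol applied to arguments of depth ≤ k−1, so N_k = 1 + N_{k-1}^2 + N_{k-1}.
N_0 = 1
N_1 = 1 + 1^2 + 1 = 3
N_2 = 1 + 3^2 + 3 = 13

13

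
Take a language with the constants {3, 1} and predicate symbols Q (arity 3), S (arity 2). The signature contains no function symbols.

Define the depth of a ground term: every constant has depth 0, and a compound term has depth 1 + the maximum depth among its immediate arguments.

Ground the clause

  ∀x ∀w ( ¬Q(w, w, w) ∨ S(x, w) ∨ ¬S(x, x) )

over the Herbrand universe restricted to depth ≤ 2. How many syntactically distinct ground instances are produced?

Ground terms of depth ≤ 2:
  With no function symbols every ground term is a constant, so there are exactly 2 ground terms at every depth bound.
  N_0 = 2
  N_1 = 2
  N_2 = 2
  Explicitly: 3, 1.
So there are 2 ground terms available for substitution.
Each of x, w ranges independently over the available ground terms, and distinct assignments produce distinct instances.
Number of ground instances = 2^2 = 4.

4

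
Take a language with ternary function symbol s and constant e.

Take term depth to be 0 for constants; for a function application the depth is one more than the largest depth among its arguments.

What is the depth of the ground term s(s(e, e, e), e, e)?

depth(s(e, e, e)) = 1 + max(0, 0, 0) = 1
depth(s(s(e, e, e), e, e)) = 1 + max(1, 0, 0) = 2

2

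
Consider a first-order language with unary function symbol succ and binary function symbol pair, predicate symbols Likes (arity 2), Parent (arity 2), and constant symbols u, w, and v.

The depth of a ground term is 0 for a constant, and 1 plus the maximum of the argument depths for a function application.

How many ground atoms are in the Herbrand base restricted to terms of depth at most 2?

First count ground terms of depth ≤ 2.
Write N_k for the number of ground terms of depth ≤ k. A term of depth ≤ k is either a constant or a function symbol applied to arguments of depth ≤ k−1, so N_k = 3 + N_{k-1} + N_{k-1}^2.
N_0 = 3
N_1 = 3 + 3 + 3^2 = 15
N_2 = 3 + 15 + 15^2 = 243
So |H| = 243.
A ground atom is a predicate applied to a tuple of terms from H, so the count is the sum over predicates of |H|^arity:
  Likes: 243^2 = 59049;  Parent: 243^2 = 59049
Total ground atoms: 59049 + 59049 = 118098.

118098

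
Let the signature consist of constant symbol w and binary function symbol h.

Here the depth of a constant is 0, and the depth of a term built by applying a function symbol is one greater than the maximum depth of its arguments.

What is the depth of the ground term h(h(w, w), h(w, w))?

2

depth(h(w, w)) = 1 + max(0, 0) = 1
depth(h(h(w, w), h(w, w))) = 1 + max(1, 1) = 2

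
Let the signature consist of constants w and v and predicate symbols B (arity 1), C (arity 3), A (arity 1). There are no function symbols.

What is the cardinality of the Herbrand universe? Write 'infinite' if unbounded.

2

There are no function symbols, so every ground term is one of the 2 constants.
The Herbrand universe is {w, v}, which is finite with 2 elements.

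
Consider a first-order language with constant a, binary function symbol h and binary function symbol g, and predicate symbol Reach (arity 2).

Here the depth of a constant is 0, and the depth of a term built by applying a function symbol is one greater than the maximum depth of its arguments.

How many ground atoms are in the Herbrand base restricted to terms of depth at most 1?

9

First count ground terms of depth ≤ 1.
Let N_k = |{terms of depth ≤ k}|. Then N_0 = 1 and N_k = 1 + N_{k-1}^2 + N_{k-1}^2 for k ≥ 1 (one summand per function symbol, arity giving the exponent).
N_0 = 1
N_1 = 1 + 1^2 + 1^2 = 3
So |H| = 3.
Each predicate of arity r yields |H|^r ground atoms (one per choice of an r-tuple from H):
  Reach: 3^2 = 9
Total ground atoms: 9.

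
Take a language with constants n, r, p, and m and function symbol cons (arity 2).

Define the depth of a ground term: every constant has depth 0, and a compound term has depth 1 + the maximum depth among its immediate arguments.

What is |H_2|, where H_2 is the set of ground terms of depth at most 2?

404

If N_k denotes the number of depth-≤k ground terms, the 4 constants give N_0 = 4, and each function symbol of arity r contributes N_{k-1}^r new terms at level k: N_k = 4 + N_{k-1}^2.
N_0 = 4
N_1 = 4 + 4^2 = 20
N_2 = 4 + 20^2 = 404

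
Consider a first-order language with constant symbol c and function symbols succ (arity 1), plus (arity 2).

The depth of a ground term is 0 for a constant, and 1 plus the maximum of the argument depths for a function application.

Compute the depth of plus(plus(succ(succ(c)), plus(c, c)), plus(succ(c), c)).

depth(succ(c)) = 1 + depth(c) = 1 + 0 = 1
depth(succ(succ(c))) = 1 + depth(succ(c)) = 1 + 1 = 2
depth(plus(c, c)) = 1 + max(0, 0) = 1
depth(plus(succ(succ(c)), plus(c, c))) = 1 + max(2, 1) = 3
depth(plus(succ(c), c)) = 1 + max(1, 0) = 2
depth(plus(plus(succ(succ(c)), plus(c, c)), plus(succ(c), c))) = 1 + max(3, 2) = 4

4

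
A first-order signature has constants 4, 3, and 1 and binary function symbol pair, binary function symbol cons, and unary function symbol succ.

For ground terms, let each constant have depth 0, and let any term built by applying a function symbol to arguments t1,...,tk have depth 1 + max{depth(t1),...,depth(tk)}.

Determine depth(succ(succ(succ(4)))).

3

depth(succ(4)) = 1 + depth(4) = 1 + 0 = 1
depth(succ(succ(4))) = 1 + depth(succ(4)) = 1 + 1 = 2
depth(succ(succ(succ(4)))) = 1 + depth(succ(succ(4))) = 1 + 2 = 3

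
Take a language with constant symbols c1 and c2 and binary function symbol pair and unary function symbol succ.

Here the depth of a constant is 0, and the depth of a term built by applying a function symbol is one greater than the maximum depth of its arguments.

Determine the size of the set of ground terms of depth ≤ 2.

74

If N_k denotes the number of depth-≤k ground terms, the 2 constants give N_0 = 2, and each function symbol of arity r contributes N_{k-1}^r new terms at level k: N_k = 2 + N_{k-1}^2 + N_{k-1}.
N_0 = 2
N_1 = 2 + 2^2 + 2 = 8
N_2 = 2 + 8^2 + 8 = 74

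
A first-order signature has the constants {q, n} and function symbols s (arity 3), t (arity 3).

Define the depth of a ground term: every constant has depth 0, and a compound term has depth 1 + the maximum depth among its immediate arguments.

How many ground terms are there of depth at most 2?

Count level by level. With function symbols s/3, t/3, the terms of depth ≤ k are the 2 constants together with each function applied to depth-≤(k−1) tuples, so N_k = 2 + N_{k-1}^3 + N_{k-1}^3.
N_0 = 2
N_1 = 2 + 2^3 + 2^3 = 18
N_2 = 2 + 18^3 + 18^3 = 11666

11666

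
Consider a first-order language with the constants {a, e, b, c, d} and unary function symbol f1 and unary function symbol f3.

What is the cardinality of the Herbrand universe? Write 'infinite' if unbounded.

The signature has at least one function symbol (f1, arity 1) and at least one constant (a).
Iterating f1 gives infinitely many distinct ground terms: a, f1(a), f1(f1(a)), ...
So the Herbrand universe is infinite.

infinite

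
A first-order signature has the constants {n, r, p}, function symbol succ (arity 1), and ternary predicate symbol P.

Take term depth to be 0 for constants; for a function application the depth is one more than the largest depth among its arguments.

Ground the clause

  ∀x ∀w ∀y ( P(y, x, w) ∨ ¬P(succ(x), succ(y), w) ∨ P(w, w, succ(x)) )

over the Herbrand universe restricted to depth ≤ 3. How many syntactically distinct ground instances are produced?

Ground terms of depth ≤ 3:
  Let N_k = |{terms of depth ≤ k}|. Then N_0 = 3 and N_k = 3 + N_{k-1} for k ≥ 1 (one summand per function symbol, arity giving the exponent).
  N_0 = 3
  N_1 = 3 + 3 = 6
  N_2 = 3 + 6 = 9
  N_3 = 3 + 9 = 12
So there are 12 ground terms available for substitution.
The body mentions every one of the 3 quantified variables; since ground terms form a free algebra, no two substitutions collapse to the same formula.
Number of ground instances = 12^3 = 1728.

1728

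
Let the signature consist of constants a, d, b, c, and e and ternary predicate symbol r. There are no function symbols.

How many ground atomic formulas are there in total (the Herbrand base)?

With no function symbols, the Herbrand universe is just the 5 constants.
Ground atoms per predicate: r: 5^3 = 125.
Herbrand base size = 125 = 125.

125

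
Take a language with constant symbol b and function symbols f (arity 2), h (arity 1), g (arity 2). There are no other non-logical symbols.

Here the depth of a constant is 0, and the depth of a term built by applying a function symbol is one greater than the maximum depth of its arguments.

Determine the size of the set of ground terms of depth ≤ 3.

If N_k denotes the number of depth-≤k ground terms, the 1 constant gives N_0 = 1, and each function symbol of arity r contributes N_{k-1}^r new terms at level k: N_k = 1 + N_{k-1}^2 + N_{k-1} + N_{k-1}^2.
N_0 = 1
N_1 = 1 + 1^2 + 1 + 1^2 = 4
N_2 = 1 + 4^2 + 4 + 4^2 = 37
N_3 = 1 + 37^2 + 37 + 37^2 = 2776

2776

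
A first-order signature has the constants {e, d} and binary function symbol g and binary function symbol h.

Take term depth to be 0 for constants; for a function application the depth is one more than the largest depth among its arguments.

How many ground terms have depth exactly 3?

81408

Let N_k = |{terms of depth ≤ k}|. Then N_0 = 2 and N_k = 2 + N_{k-1}^2 + N_{k-1}^2 for k ≥ 1 (one summand per function symbol, arity giving the exponent).
N_0 = 2
N_1 = 2 + 2^2 + 2^2 = 10
N_2 = 2 + 10^2 + 10^2 = 202
N_3 = 2 + 202^2 + 202^2 = 81610
Terms of depth exactly 3: N_3 − N_2 = 81610 − 202 = 81408.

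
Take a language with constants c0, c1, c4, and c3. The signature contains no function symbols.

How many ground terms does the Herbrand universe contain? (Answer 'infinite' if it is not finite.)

4

There are no function symbols, so every ground term is one of the 4 constants.
The Herbrand universe is {c0, c1, c4, c3}, which is finite with 4 elements.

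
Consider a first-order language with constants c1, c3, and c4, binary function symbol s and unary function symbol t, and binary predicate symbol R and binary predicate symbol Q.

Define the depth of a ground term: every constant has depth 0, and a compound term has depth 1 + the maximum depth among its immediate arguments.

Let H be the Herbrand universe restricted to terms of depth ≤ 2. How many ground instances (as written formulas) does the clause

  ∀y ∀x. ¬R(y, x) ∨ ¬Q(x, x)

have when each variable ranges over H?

59049

Ground terms of depth ≤ 2:
  Let N_k = |{terms of depth ≤ k}|. Then N_0 = 3 and N_k = 3 + N_{k-1}^2 + N_{k-1} for k ≥ 1 (one summand per function symbol, arity giving the exponent).
  N_0 = 3
  N_1 = 3 + 3^2 + 3 = 15
  N_2 = 3 + 15^2 + 15 = 243
So there are 243 ground terms available for substitution.
Each of y, x ranges independently over the available ground terms, and distinct assignments produce distinct instances.
Number of ground instances = 243^2 = 59049.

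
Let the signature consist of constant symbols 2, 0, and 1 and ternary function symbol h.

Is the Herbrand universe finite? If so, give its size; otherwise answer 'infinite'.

The signature has at least one function symbol (h, arity 3) and at least one constant (2).
Iterating h gives infinitely many distinct ground terms: 2, h(2, 2, 2), h(h(2, 2, 2), h(2, 2, 2), h(2, 2, 2)), ...
So the Herbrand universe is infinite.

infinite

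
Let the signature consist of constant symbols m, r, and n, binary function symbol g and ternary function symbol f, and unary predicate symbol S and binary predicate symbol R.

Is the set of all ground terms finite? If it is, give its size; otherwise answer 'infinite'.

infinite

The signature has at least one function symbol (g, arity 2) and at least one constant (m).
Iterating g gives infinitely many distinct ground terms: m, g(m, m), g(g(m, m), g(m, m)), ...
So the Herbrand universe is infinite.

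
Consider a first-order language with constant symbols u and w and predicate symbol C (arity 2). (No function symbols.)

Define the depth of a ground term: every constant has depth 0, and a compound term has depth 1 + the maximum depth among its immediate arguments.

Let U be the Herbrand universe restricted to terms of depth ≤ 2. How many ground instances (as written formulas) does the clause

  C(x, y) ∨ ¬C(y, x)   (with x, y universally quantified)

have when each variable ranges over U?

Ground terms of depth ≤ 2:
  With no function symbols every ground term is a constant, so there are exactly 2 ground terms at every depth bound.
  N_0 = 2
  N_1 = 2
  N_2 = 2
So there are 2 ground terms available for substitution.
There are 2 variables to instantiate (x, y), each occurring in at least one literal, so different choices give different ground instances.
Number of ground instances = 2^2 = 4.

4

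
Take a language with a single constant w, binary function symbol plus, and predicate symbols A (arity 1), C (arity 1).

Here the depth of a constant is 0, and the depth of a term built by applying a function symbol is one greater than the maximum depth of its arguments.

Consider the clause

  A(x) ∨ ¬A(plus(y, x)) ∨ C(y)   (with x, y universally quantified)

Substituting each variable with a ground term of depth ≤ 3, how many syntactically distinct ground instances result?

Ground terms of depth ≤ 3:
  Write N_k for the number of ground terms of depth ≤ k. A term of depth ≤ k is either a constant or a function symbol applied to arguments of depth ≤ k−1, so N_k = 1 + N_{k-1}^2.
  N_0 = 1
  N_1 = 1 + 1^2 = 2
  N_2 = 1 + 2^2 = 5
  N_3 = 1 + 5^2 = 26
So there are 26 ground terms available for substitution.
Each of x, y ranges independently over the available ground terms, and distinct assignments produce distinct instances.
Number of ground instances = 26^2 = 676.

676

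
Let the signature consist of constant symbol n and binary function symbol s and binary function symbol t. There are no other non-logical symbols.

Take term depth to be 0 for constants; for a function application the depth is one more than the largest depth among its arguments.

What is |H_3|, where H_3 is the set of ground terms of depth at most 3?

723

If N_k denotes the number of depth-≤k ground terms, the 1 constant gives N_0 = 1, and each function symbol of arity r contributes N_{k-1}^r new terms at level k: N_k = 1 + N_{k-1}^2 + N_{k-1}^2.
N_0 = 1
N_1 = 1 + 1^2 + 1^2 = 3
N_2 = 1 + 3^2 + 3^2 = 19
N_3 = 1 + 19^2 + 19^2 = 723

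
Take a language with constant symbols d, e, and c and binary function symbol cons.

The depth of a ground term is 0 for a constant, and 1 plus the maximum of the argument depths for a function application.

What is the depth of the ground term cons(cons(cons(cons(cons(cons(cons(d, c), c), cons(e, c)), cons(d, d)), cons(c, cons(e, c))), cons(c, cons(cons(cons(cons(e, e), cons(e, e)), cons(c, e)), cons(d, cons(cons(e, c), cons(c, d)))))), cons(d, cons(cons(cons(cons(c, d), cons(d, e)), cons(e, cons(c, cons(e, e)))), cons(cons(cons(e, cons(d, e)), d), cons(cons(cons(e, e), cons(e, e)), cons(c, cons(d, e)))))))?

7

depth(cons(d, c)) = 1 + max(0, 0) = 1
depth(cons(cons(d, c), c)) = 1 + max(1, 0) = 2
depth(cons(e, c)) = 1 + max(0, 0) = 1
depth(cons(cons(cons(d, c), c), cons(e, c))) = 1 + max(2, 1) = 3
depth(cons(d, d)) = 1 + max(0, 0) = 1
depth(cons(cons(cons(cons(d, c), c), cons(e, c)), cons(d, d))) = 1 + max(3, 1) = 4
depth(cons(c, cons(e, c))) = 1 + max(0, 1) = 2
depth(cons(cons(cons(cons(cons(d, c), c), cons(e, c)), cons(d, d)), cons(c, cons(e, c)))) = 1 + max(4, 2) = 5
depth(cons(e, e)) = 1 + max(0, 0) = 1
depth(cons(cons(e, e), cons(e, e))) = 1 + max(1, 1) = 2
depth(cons(c, e)) = 1 + max(0, 0) = 1
depth(cons(cons(cons(e, e), cons(e, e)), cons(c, e))) = 1 + max(2, 1) = 3
depth(cons(c, d)) = 1 + max(0, 0) = 1
depth(cons(cons(e, c), cons(c, d))) = 1 + max(1, 1) = 2
depth(cons(d, cons(cons(e, c), cons(c, d)))) = 1 + max(0, 2) = 3
depth(cons(cons(cons(cons(e, e), cons(e, e)), cons(c, e)), cons(d, cons(cons(e, c), cons(c, d))))) = 1 + max(3, 3) = 4
depth(cons(c, cons(cons(cons(cons(e, e), cons(e, e)), cons(c, e)), cons(d, cons(cons(e, c), cons(c, d)))))) = 1 + max(0, 4) = 5
depth(cons(cons(cons(cons(cons(cons(d, c), c), cons(e, c)), cons(d, d)), cons(c, cons(e, c))), cons(c, cons(cons(cons(cons(e, e), cons(e, e)), cons(c, e)), cons(d, cons(cons(e, c), cons(c, d))))))) = 1 + max(5, 5) = 6
depth(cons(d, e)) = 1 + max(0, 0) = 1
depth(cons(cons(c, d), cons(d, e))) = 1 + max(1, 1) = 2
depth(cons(c, cons(e, e))) = 1 + max(0, 1) = 2
depth(cons(e, cons(c, cons(e, e)))) = 1 + max(0, 2) = 3
depth(cons(cons(cons(c, d), cons(d, e)), cons(e, cons(c, cons(e, e))))) = 1 + max(2, 3) = 4
depth(cons(e, cons(d, e))) = 1 + max(0, 1) = 2
depth(cons(cons(e, cons(d, e)), d)) = 1 + max(2, 0) = 3
depth(cons(c, cons(d, e))) = 1 + max(0, 1) = 2
depth(cons(cons(cons(e, e), cons(e, e)), cons(c, cons(d, e)))) = 1 + max(2, 2) = 3
depth(cons(cons(cons(e, cons(d, e)), d), cons(cons(cons(e, e), cons(e, e)), cons(c, cons(d, e))))) = 1 + max(3, 3) = 4
depth(cons(cons(cons(cons(c, d), cons(d, e)), cons(e, cons(c, cons(e, e)))), cons(cons(cons(e, cons(d, e)), d), cons(cons(cons(e, e), cons(e, e)), cons(c, cons(d, e)))))) = 1 + max(4, 4) = 5
depth(cons(d, cons(cons(cons(cons(c, d), cons(d, e)), cons(e, cons(c, cons(e, e)))), cons(cons(cons(e, cons(d, e)), d), cons(cons(cons(e, e), cons(e, e)), cons(c, cons(d, e))))))) = 1 + max(0, 5) = 6
depth(cons(cons(cons(cons(cons(cons(cons(d, c), c), cons(e, c)), cons(d, d)), cons(c, cons(e, c))), cons(c, cons(cons(cons(cons(e, e), cons(e, e)), cons(c, e)), cons(d, cons(cons(e, c), cons(c, d)))))), cons(d, cons(cons(cons(cons(c, d), cons(d, e)), cons(e, cons(c, cons(e, e)))), cons(cons(cons(e, cons(d, e)), d), cons(cons(cons(e, e), cons(e, e)), cons(c, cons(d, e)))))))) = 1 + max(6, 6) = 7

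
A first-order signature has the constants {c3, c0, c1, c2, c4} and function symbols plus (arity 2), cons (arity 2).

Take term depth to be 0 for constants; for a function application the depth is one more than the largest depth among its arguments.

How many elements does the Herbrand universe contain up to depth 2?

If N_k denotes the number of depth-≤k ground terms, the 5 constants give N_0 = 5, and each function symbol of arity r contributes N_{k-1}^r new terms at level k: N_k = 5 + N_{k-1}^2 + N_{k-1}^2.
N_0 = 5
N_1 = 5 + 5^2 + 5^2 = 55
N_2 = 5 + 55^2 + 55^2 = 6055

6055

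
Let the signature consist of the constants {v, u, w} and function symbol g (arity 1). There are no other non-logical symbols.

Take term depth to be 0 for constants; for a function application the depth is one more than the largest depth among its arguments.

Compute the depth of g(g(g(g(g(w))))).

depth(g(w)) = 1 + depth(w) = 1 + 0 = 1
depth(g(g(w))) = 1 + depth(g(w)) = 1 + 1 = 2
depth(g(g(g(w)))) = 1 + depth(g(g(w))) = 1 + 2 = 3
depth(g(g(g(g(w))))) = 1 + depth(g(g(g(w)))) = 1 + 3 = 4
depth(g(g(g(g(g(w)))))) = 1 + depth(g(g(g(g(w))))) = 1 + 4 = 5

5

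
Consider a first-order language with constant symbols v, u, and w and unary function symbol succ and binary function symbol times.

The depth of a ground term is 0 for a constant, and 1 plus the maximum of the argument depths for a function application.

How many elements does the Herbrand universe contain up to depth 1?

15

Let N_k count ground terms of depth at most k. Each non-constant term of depth ≤ k is some function symbol applied to depth-≤(k−1) arguments, giving N_k = 3 + N_{k-1} + N_{k-1}^2.
N_0 = 3
N_1 = 3 + 3 + 3^2 = 15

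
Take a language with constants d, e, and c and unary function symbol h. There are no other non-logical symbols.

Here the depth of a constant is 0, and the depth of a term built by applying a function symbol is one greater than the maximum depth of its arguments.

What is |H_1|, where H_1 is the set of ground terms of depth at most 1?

6

Let N_k count ground terms of depth at most k. Each non-constant term of depth ≤ k is some function symbol applied to depth-≤(k−1) arguments, giving N_k = 3 + N_{k-1}.
N_0 = 3
N_1 = 3 + 3 = 6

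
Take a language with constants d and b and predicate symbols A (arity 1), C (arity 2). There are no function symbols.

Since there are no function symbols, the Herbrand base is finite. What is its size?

With no function symbols, the Herbrand universe is just the 2 constants.
Ground atoms per predicate: A: 2, C: 2^2 = 4.
Herbrand base size = 2 + 4 = 6.

6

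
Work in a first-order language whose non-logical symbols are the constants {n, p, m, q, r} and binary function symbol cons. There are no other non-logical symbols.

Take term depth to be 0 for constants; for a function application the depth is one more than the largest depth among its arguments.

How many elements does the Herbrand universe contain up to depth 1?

30

Let N_k = |{terms of depth ≤ k}|. Then N_0 = 5 and N_k = 5 + N_{k-1}^2 for k ≥ 1 (one summand per function symbol, arity giving the exponent).
N_0 = 5
N_1 = 5 + 5^2 = 30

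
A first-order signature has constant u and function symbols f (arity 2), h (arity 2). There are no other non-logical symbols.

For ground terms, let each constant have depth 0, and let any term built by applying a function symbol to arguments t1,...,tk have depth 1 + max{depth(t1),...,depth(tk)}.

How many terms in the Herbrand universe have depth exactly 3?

704

Let N_k = |{terms of depth ≤ k}|. Then N_0 = 1 and N_k = 1 + N_{k-1}^2 + N_{k-1}^2 for k ≥ 1 (one summand per function symbol, arity giving the exponent).
N_0 = 1
N_1 = 1 + 1^2 + 1^2 = 3
N_2 = 1 + 3^2 + 3^2 = 19
N_3 = 1 + 19^2 + 19^2 = 723
Terms of depth exactly 3: N_3 − N_2 = 723 − 19 = 704.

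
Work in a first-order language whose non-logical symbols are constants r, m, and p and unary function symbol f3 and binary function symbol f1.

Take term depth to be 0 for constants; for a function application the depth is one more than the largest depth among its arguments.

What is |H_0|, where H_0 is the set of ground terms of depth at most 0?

3

Write N_k for the number of ground terms of depth ≤ k. A term of depth ≤ k is either a constant or a function symbol applied to arguments of depth ≤ k−1, so N_k = 3 + N_{k-1} + N_{k-1}^2.
N_0 = 3
Explicitly: r, m, p.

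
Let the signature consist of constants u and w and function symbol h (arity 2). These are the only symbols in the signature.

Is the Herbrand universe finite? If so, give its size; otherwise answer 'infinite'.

The signature has at least one function symbol (h, arity 2) and at least one constant (u).
Iterating h gives infinitely many distinct ground terms: u, h(u, u), h(h(u, u), h(u, u)), ...
So the Herbrand universe is infinite.

infinite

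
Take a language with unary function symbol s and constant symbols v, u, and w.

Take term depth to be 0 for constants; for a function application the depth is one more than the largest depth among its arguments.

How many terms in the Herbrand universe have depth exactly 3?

3

Let N_k count ground terms of depth at most k. Each non-constant term of depth ≤ k is some function symbol applied to depth-≤(k−1) arguments, giving N_k = 3 + N_{k-1}.
N_0 = 3
N_1 = 3 + 3 = 6
N_2 = 3 + 6 = 9
N_3 = 3 + 9 = 12
Terms of depth exactly 3: N_3 − N_2 = 12 − 9 = 3.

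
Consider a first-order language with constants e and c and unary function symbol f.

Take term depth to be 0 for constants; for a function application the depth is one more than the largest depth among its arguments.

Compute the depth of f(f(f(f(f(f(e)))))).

6

depth(f(e)) = 1 + depth(e) = 1 + 0 = 1
depth(f(f(e))) = 1 + depth(f(e)) = 1 + 1 = 2
depth(f(f(f(e)))) = 1 + depth(f(f(e))) = 1 + 2 = 3
depth(f(f(f(f(e))))) = 1 + depth(f(f(f(e)))) = 1 + 3 = 4
depth(f(f(f(f(f(e)))))) = 1 + depth(f(f(f(f(e))))) = 1 + 4 = 5
depth(f(f(f(f(f(f(e))))))) = 1 + depth(f(f(f(f(f(e)))))) = 1 + 5 = 6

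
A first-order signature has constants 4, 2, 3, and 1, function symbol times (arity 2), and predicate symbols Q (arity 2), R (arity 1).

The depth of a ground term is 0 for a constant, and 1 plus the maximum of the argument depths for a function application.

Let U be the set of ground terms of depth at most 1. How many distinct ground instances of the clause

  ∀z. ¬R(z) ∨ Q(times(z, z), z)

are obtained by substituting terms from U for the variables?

Ground terms of depth ≤ 1:
  Count level by level. With function symbols times/2, the terms of depth ≤ k are the 4 constants together with each function applied to depth-≤(k−1) tuples, so N_k = 4 + N_{k-1}^2.
  N_0 = 4
  N_1 = 4 + 4^2 = 20
So there are 20 ground terms available for substitution.
The clause has 1 distinct variable (z), which appears in the body. In the free term algebra distinct substitutions yield syntactically distinct ground instances.
Number of ground instances = 20.

20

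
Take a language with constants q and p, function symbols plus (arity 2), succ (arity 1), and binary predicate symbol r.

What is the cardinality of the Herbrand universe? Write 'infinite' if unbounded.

infinite

The signature has at least one function symbol (plus, arity 2) and at least one constant (q).
Iterating plus gives infinitely many distinct ground terms: q, plus(q, q), plus(plus(q, q), plus(q, q)), ...
So the Herbrand universe is infinite.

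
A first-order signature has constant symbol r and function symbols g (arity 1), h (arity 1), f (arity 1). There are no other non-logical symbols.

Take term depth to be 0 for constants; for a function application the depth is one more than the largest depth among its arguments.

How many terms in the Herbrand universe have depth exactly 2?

9

Let N_k = |{terms of depth ≤ k}|. Then N_0 = 1 and N_k = 1 + N_{k-1} + N_{k-1} + N_{k-1} for k ≥ 1 (one summand per function symbol, arity giving the exponent).
N_0 = 1
N_1 = 1 + 1 + 1 + 1 = 4
N_2 = 1 + 4 + 4 + 4 = 13
Terms of depth exactly 2: N_2 − N_1 = 13 − 4 = 9.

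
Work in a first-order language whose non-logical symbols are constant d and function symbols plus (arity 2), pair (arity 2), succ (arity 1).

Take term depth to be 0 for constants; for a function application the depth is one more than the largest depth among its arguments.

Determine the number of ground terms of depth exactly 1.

3

If N_k denotes the number of depth-≤k ground terms, the 1 constant gives N_0 = 1, and each function symbol of arity r contributes N_{k-1}^r new terms at level k: N_k = 1 + N_{k-1}^2 + N_{k-1}^2 + N_{k-1}.
N_0 = 1
N_1 = 1 + 1^2 + 1^2 + 1 = 4
Terms of depth exactly 1: N_1 − N_0 = 4 − 1 = 3.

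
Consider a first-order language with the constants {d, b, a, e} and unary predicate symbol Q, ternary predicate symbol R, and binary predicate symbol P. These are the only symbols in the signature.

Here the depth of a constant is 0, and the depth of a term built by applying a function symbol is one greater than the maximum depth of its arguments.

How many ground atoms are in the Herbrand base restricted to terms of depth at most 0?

First count ground terms of depth ≤ 0.
With no function symbols every ground term is a constant, so there are exactly 4 ground terms at every depth bound.
N_0 = 4
Explicitly: d, b, a, e.
So |H| = 4.
Each predicate of arity r yields |H|^r ground atoms (one per choice of an r-tuple from H):
  Q: 4;  R: 4^3 = 64;  P: 4^2 = 16
Total ground atoms: 4 + 64 + 16 = 84.

84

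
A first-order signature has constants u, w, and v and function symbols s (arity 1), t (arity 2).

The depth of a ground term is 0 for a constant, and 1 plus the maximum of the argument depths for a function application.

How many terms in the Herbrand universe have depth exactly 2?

228

Let N_k count ground terms of depth at most k. Each non-constant term of depth ≤ k is some function symbol applied to depth-≤(k−1) arguments, giving N_k = 3 + N_{k-1} + N_{k-1}^2.
N_0 = 3
N_1 = 3 + 3 + 3^2 = 15
N_2 = 3 + 15 + 15^2 = 243
Terms of depth exactly 2: N_2 − N_1 = 243 − 15 = 228.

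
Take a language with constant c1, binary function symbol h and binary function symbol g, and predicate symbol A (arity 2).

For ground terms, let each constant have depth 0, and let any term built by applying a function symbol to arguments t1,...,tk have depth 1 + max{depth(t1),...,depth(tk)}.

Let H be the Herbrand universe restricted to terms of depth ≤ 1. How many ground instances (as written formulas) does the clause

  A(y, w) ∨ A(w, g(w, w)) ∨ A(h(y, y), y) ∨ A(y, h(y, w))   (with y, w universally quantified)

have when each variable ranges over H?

9

Ground terms of depth ≤ 1:
  Let N_k = |{terms of depth ≤ k}|. Then N_0 = 1 and N_k = 1 + N_{k-1}^2 + N_{k-1}^2 for k ≥ 1 (one summand per function symbol, arity giving the exponent).
  N_0 = 1
  N_1 = 1 + 1^2 + 1^2 = 3
  Explicitly: c1, h(c1, c1), g(c1, c1).
So there are 3 ground terms available for substitution.
Each of y, w ranges independently over the available ground terms, and distinct assignments produce distinct instances.
Number of ground instances = 3^2 = 9.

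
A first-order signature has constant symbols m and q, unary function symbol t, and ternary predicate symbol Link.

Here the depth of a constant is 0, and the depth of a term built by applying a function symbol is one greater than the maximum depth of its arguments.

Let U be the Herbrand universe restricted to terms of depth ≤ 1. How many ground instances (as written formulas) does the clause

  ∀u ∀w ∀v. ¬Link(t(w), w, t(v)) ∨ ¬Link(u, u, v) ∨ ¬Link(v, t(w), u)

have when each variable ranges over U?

64

Ground terms of depth ≤ 1:
  If N_k denotes the number of depth-≤k ground terms, the 2 constants give N_0 = 2, and each function symbol of arity r contributes N_{k-1}^r new terms at level k: N_k = 2 + N_{k-1}.
  N_0 = 2
  N_1 = 2 + 2 = 4
So there are 4 ground terms available for substitution.
The clause has 3 distinct variables (u, w, v), each appearing in the body. In the free term algebra distinct substitutions yield syntactically distinct ground instances.
Number of ground instances = 4^3 = 64.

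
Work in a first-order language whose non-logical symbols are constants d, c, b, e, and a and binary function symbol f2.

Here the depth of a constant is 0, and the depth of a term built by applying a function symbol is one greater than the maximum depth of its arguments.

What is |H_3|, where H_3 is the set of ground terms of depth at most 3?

819030

Write N_k for the number of ground terms of depth ≤ k. A term of depth ≤ k is either a constant or a function symbol applied to arguments of depth ≤ k−1, so N_k = 5 + N_{k-1}^2.
N_0 = 5
N_1 = 5 + 5^2 = 30
N_2 = 5 + 30^2 = 905
N_3 = 5 + 905^2 = 819030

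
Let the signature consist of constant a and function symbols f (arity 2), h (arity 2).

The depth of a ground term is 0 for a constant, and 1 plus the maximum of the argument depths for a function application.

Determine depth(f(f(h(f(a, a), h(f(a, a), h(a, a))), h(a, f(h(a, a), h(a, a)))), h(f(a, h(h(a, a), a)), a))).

depth(f(a, a)) = 1 + max(0, 0) = 1
depth(h(a, a)) = 1 + max(0, 0) = 1
depth(h(f(a, a), h(a, a))) = 1 + max(1, 1) = 2
depth(h(f(a, a), h(f(a, a), h(a, a)))) = 1 + max(1, 2) = 3
depth(f(h(a, a), h(a, a))) = 1 + max(1, 1) = 2
depth(h(a, f(h(a, a), h(a, a)))) = 1 + max(0, 2) = 3
depth(f(h(f(a, a), h(f(a, a), h(a, a))), h(a, f(h(a, a), h(a, a))))) = 1 + max(3, 3) = 4
depth(h(h(a, a), a)) = 1 + max(1, 0) = 2
depth(f(a, h(h(a, a), a))) = 1 + max(0, 2) = 3
depth(h(f(a, h(h(a, a), a)), a)) = 1 + max(3, 0) = 4
depth(f(f(h(f(a, a), h(f(a, a), h(a, a))), h(a, f(h(a, a), h(a, a)))), h(f(a, h(h(a, a), a)), a))) = 1 + max(4, 4) = 5

5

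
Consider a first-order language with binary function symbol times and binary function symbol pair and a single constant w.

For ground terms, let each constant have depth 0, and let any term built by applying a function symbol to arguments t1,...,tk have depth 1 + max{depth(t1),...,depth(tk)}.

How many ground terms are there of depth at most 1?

3

Let N_k = |{terms of depth ≤ k}|. Then N_0 = 1 and N_k = 1 + N_{k-1}^2 + N_{k-1}^2 for k ≥ 1 (one summand per function symbol, arity giving the exponent).
N_0 = 1
N_1 = 1 + 1^2 + 1^2 = 3
Explicitly: w, times(w, w), pair(w, w).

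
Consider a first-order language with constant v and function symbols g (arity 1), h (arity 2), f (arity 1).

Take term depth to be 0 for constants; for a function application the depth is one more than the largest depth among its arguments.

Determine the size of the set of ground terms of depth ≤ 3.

Let N_k = |{terms of depth ≤ k}|. Then N_0 = 1 and N_k = 1 + N_{k-1} + N_{k-1}^2 + N_{k-1} for k ≥ 1 (one summand per function symbol, arity giving the exponent).
N_0 = 1
N_1 = 1 + 1 + 1^2 + 1 = 4
N_2 = 1 + 4 + 4^2 + 4 = 25
N_3 = 1 + 25 + 25^2 + 25 = 676

676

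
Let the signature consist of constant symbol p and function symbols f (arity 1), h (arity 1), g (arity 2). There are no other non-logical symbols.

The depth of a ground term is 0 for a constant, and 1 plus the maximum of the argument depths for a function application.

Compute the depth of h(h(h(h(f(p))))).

depth(f(p)) = 1 + depth(p) = 1 + 0 = 1
depth(h(f(p))) = 1 + depth(f(p)) = 1 + 1 = 2
depth(h(h(f(p)))) = 1 + depth(h(f(p))) = 1 + 2 = 3
depth(h(h(h(f(p))))) = 1 + depth(h(h(f(p)))) = 1 + 3 = 4
depth(h(h(h(h(f(p)))))) = 1 + depth(h(h(h(f(p))))) = 1 + 4 = 5

5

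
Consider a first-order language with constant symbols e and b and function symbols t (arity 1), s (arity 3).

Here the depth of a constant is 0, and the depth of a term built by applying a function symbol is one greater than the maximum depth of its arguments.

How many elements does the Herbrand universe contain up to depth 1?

12

If N_k denotes the number of depth-≤k ground terms, the 2 constants give N_0 = 2, and each function symbol of arity r contributes N_{k-1}^r new terms at level k: N_k = 2 + N_{k-1} + N_{k-1}^3.
N_0 = 2
N_1 = 2 + 2 + 2^3 = 12
Explicitly: e, b, t(e), t(b), s(e, e, e), s(e, e, b), s(e, b, e), s(e, b, b), s(b, e, e), s(b, e, b), s(b, b, e), s(b, b, b).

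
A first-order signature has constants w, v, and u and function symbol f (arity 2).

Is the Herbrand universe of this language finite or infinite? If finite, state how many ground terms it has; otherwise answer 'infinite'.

The signature has at least one function symbol (f, arity 2) and at least one constant (w).
Iterating f gives infinitely many distinct ground terms: w, f(w, w), f(f(w, w), f(w, w)), ...
So the Herbrand universe is infinite.

infinite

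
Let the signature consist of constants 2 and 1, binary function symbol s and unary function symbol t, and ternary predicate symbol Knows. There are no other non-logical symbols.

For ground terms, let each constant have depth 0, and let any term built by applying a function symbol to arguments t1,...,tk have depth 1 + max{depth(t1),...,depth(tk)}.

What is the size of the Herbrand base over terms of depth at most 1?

512

First count ground terms of depth ≤ 1.
If N_k denotes the number of depth-≤k ground terms, the 2 constants give N_0 = 2, and each function symbol of arity r contributes N_{k-1}^r new terms at level k: N_k = 2 + N_{k-1}^2 + N_{k-1}.
N_0 = 2
N_1 = 2 + 2^2 + 2 = 8
Explicitly: 2, 1, s(2, 2), s(2, 1), s(1, 2), s(1, 1), t(2), t(1).
So |H| = 8.
A ground atom is a predicate applied to a tuple of terms from H, so the count is the sum over predicates of |H|^arity:
  Knows: 8^3 = 512
Total ground atoms: 512.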